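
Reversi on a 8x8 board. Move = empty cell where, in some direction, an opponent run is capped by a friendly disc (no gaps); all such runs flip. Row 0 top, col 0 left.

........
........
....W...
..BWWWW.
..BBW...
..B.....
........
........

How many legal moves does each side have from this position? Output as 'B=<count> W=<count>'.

-- B to move --
(1,3): no bracket -> illegal
(1,4): no bracket -> illegal
(1,5): flips 2 -> legal
(2,2): no bracket -> illegal
(2,3): flips 1 -> legal
(2,5): flips 1 -> legal
(2,6): no bracket -> illegal
(2,7): no bracket -> illegal
(3,7): flips 4 -> legal
(4,5): flips 1 -> legal
(4,6): no bracket -> illegal
(4,7): no bracket -> illegal
(5,3): no bracket -> illegal
(5,4): no bracket -> illegal
(5,5): no bracket -> illegal
B mobility = 5
-- W to move --
(2,1): no bracket -> illegal
(2,2): no bracket -> illegal
(2,3): no bracket -> illegal
(3,1): flips 1 -> legal
(4,1): flips 2 -> legal
(5,1): flips 1 -> legal
(5,3): flips 1 -> legal
(5,4): no bracket -> illegal
(6,1): flips 2 -> legal
(6,2): no bracket -> illegal
(6,3): no bracket -> illegal
W mobility = 5

Answer: B=5 W=5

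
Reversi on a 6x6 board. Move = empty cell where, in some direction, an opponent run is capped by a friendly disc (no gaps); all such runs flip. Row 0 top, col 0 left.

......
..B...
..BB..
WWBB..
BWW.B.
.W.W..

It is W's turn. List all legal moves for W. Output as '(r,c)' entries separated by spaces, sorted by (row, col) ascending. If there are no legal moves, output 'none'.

(0,1): no bracket -> illegal
(0,2): flips 3 -> legal
(0,3): no bracket -> illegal
(1,1): no bracket -> illegal
(1,3): flips 1 -> legal
(1,4): flips 2 -> legal
(2,1): no bracket -> illegal
(2,4): flips 1 -> legal
(3,4): flips 2 -> legal
(3,5): flips 1 -> legal
(4,3): no bracket -> illegal
(4,5): no bracket -> illegal
(5,0): flips 1 -> legal
(5,4): no bracket -> illegal
(5,5): no bracket -> illegal

Answer: (0,2) (1,3) (1,4) (2,4) (3,4) (3,5) (5,0)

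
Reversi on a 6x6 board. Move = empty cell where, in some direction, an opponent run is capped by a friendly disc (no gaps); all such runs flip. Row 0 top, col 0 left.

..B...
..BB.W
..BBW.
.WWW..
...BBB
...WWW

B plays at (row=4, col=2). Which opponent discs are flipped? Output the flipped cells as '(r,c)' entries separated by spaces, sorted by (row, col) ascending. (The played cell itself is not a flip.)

Answer: (3,2)

Derivation:
Dir NW: opp run (3,1), next='.' -> no flip
Dir N: opp run (3,2) capped by B -> flip
Dir NE: opp run (3,3) (2,4) (1,5), next=edge -> no flip
Dir W: first cell '.' (not opp) -> no flip
Dir E: first cell 'B' (not opp) -> no flip
Dir SW: first cell '.' (not opp) -> no flip
Dir S: first cell '.' (not opp) -> no flip
Dir SE: opp run (5,3), next=edge -> no flip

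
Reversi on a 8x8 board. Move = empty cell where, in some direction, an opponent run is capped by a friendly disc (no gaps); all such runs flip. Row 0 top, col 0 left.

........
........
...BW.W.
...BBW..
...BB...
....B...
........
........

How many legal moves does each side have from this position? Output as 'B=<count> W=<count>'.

Answer: B=5 W=5

Derivation:
-- B to move --
(1,3): no bracket -> illegal
(1,4): flips 1 -> legal
(1,5): flips 1 -> legal
(1,6): no bracket -> illegal
(1,7): flips 2 -> legal
(2,5): flips 1 -> legal
(2,7): no bracket -> illegal
(3,6): flips 1 -> legal
(3,7): no bracket -> illegal
(4,5): no bracket -> illegal
(4,6): no bracket -> illegal
B mobility = 5
-- W to move --
(1,2): no bracket -> illegal
(1,3): no bracket -> illegal
(1,4): no bracket -> illegal
(2,2): flips 1 -> legal
(2,5): no bracket -> illegal
(3,2): flips 2 -> legal
(4,2): flips 1 -> legal
(4,5): no bracket -> illegal
(5,2): no bracket -> illegal
(5,3): flips 1 -> legal
(5,5): no bracket -> illegal
(6,3): no bracket -> illegal
(6,4): flips 3 -> legal
(6,5): no bracket -> illegal
W mobility = 5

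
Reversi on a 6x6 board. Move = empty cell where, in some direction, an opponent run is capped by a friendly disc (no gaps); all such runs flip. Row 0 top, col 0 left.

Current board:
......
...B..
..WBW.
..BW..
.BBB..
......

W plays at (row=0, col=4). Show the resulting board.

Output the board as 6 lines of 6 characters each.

Place W at (0,4); scan 8 dirs for brackets.
Dir NW: edge -> no flip
Dir N: edge -> no flip
Dir NE: edge -> no flip
Dir W: first cell '.' (not opp) -> no flip
Dir E: first cell '.' (not opp) -> no flip
Dir SW: opp run (1,3) capped by W -> flip
Dir S: first cell '.' (not opp) -> no flip
Dir SE: first cell '.' (not opp) -> no flip
All flips: (1,3)

Answer: ....W.
...W..
..WBW.
..BW..
.BBB..
......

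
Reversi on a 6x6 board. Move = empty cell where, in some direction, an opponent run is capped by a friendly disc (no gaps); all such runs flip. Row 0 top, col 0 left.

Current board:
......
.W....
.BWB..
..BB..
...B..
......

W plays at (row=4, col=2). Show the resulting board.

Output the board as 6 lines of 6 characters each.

Answer: ......
.W....
.BWB..
..WB..
..WB..
......

Derivation:
Place W at (4,2); scan 8 dirs for brackets.
Dir NW: first cell '.' (not opp) -> no flip
Dir N: opp run (3,2) capped by W -> flip
Dir NE: opp run (3,3), next='.' -> no flip
Dir W: first cell '.' (not opp) -> no flip
Dir E: opp run (4,3), next='.' -> no flip
Dir SW: first cell '.' (not opp) -> no flip
Dir S: first cell '.' (not opp) -> no flip
Dir SE: first cell '.' (not opp) -> no flip
All flips: (3,2)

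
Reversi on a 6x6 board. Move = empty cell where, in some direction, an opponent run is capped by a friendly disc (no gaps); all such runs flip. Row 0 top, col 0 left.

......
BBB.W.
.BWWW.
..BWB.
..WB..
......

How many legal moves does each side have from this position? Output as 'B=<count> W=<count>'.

-- B to move --
(0,3): no bracket -> illegal
(0,4): flips 2 -> legal
(0,5): flips 2 -> legal
(1,3): flips 2 -> legal
(1,5): no bracket -> illegal
(2,5): flips 3 -> legal
(3,1): no bracket -> illegal
(3,5): no bracket -> illegal
(4,1): flips 1 -> legal
(4,4): flips 2 -> legal
(5,1): no bracket -> illegal
(5,2): flips 1 -> legal
(5,3): no bracket -> illegal
B mobility = 7
-- W to move --
(0,0): flips 1 -> legal
(0,1): flips 1 -> legal
(0,2): flips 1 -> legal
(0,3): no bracket -> illegal
(1,3): no bracket -> illegal
(2,0): flips 1 -> legal
(2,5): no bracket -> illegal
(3,0): no bracket -> illegal
(3,1): flips 1 -> legal
(3,5): flips 1 -> legal
(4,1): flips 1 -> legal
(4,4): flips 2 -> legal
(4,5): flips 1 -> legal
(5,2): no bracket -> illegal
(5,3): flips 1 -> legal
(5,4): no bracket -> illegal
W mobility = 10

Answer: B=7 W=10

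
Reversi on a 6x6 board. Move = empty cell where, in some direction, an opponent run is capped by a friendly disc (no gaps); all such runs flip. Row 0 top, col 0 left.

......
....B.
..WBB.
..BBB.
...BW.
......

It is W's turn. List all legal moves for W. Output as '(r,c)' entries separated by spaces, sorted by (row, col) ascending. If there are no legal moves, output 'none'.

(0,3): no bracket -> illegal
(0,4): flips 3 -> legal
(0,5): no bracket -> illegal
(1,2): no bracket -> illegal
(1,3): no bracket -> illegal
(1,5): no bracket -> illegal
(2,1): no bracket -> illegal
(2,5): flips 2 -> legal
(3,1): no bracket -> illegal
(3,5): no bracket -> illegal
(4,1): no bracket -> illegal
(4,2): flips 2 -> legal
(4,5): no bracket -> illegal
(5,2): no bracket -> illegal
(5,3): no bracket -> illegal
(5,4): no bracket -> illegal

Answer: (0,4) (2,5) (4,2)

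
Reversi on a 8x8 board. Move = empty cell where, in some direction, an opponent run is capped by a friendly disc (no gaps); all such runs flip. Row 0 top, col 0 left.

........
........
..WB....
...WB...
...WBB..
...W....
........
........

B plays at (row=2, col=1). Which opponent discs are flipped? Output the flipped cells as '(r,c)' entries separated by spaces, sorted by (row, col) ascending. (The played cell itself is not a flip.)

Dir NW: first cell '.' (not opp) -> no flip
Dir N: first cell '.' (not opp) -> no flip
Dir NE: first cell '.' (not opp) -> no flip
Dir W: first cell '.' (not opp) -> no flip
Dir E: opp run (2,2) capped by B -> flip
Dir SW: first cell '.' (not opp) -> no flip
Dir S: first cell '.' (not opp) -> no flip
Dir SE: first cell '.' (not opp) -> no flip

Answer: (2,2)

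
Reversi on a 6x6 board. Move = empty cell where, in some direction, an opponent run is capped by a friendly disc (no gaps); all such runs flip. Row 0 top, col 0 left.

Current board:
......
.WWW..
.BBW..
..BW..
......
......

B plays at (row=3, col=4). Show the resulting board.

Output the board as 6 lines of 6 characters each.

Place B at (3,4); scan 8 dirs for brackets.
Dir NW: opp run (2,3) (1,2), next='.' -> no flip
Dir N: first cell '.' (not opp) -> no flip
Dir NE: first cell '.' (not opp) -> no flip
Dir W: opp run (3,3) capped by B -> flip
Dir E: first cell '.' (not opp) -> no flip
Dir SW: first cell '.' (not opp) -> no flip
Dir S: first cell '.' (not opp) -> no flip
Dir SE: first cell '.' (not opp) -> no flip
All flips: (3,3)

Answer: ......
.WWW..
.BBW..
..BBB.
......
......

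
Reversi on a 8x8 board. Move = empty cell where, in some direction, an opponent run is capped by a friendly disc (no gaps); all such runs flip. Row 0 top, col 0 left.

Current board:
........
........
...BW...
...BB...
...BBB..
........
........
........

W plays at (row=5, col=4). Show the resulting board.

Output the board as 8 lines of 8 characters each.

Answer: ........
........
...BW...
...BW...
...BWB..
....W...
........
........

Derivation:
Place W at (5,4); scan 8 dirs for brackets.
Dir NW: opp run (4,3), next='.' -> no flip
Dir N: opp run (4,4) (3,4) capped by W -> flip
Dir NE: opp run (4,5), next='.' -> no flip
Dir W: first cell '.' (not opp) -> no flip
Dir E: first cell '.' (not opp) -> no flip
Dir SW: first cell '.' (not opp) -> no flip
Dir S: first cell '.' (not opp) -> no flip
Dir SE: first cell '.' (not opp) -> no flip
All flips: (3,4) (4,4)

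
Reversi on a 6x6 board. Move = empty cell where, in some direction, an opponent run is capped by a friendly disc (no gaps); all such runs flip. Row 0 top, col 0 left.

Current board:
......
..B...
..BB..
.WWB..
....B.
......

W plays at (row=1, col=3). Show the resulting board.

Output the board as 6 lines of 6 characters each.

Answer: ......
..BW..
..WB..
.WWB..
....B.
......

Derivation:
Place W at (1,3); scan 8 dirs for brackets.
Dir NW: first cell '.' (not opp) -> no flip
Dir N: first cell '.' (not opp) -> no flip
Dir NE: first cell '.' (not opp) -> no flip
Dir W: opp run (1,2), next='.' -> no flip
Dir E: first cell '.' (not opp) -> no flip
Dir SW: opp run (2,2) capped by W -> flip
Dir S: opp run (2,3) (3,3), next='.' -> no flip
Dir SE: first cell '.' (not opp) -> no flip
All flips: (2,2)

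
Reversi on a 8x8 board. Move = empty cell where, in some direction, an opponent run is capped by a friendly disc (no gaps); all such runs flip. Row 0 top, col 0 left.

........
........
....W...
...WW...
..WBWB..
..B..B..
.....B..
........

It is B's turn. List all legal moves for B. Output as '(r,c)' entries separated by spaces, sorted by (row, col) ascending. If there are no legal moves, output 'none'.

(1,3): no bracket -> illegal
(1,4): no bracket -> illegal
(1,5): no bracket -> illegal
(2,2): flips 2 -> legal
(2,3): flips 2 -> legal
(2,5): flips 1 -> legal
(3,1): no bracket -> illegal
(3,2): flips 1 -> legal
(3,5): no bracket -> illegal
(4,1): flips 1 -> legal
(5,1): no bracket -> illegal
(5,3): no bracket -> illegal
(5,4): no bracket -> illegal

Answer: (2,2) (2,3) (2,5) (3,2) (4,1)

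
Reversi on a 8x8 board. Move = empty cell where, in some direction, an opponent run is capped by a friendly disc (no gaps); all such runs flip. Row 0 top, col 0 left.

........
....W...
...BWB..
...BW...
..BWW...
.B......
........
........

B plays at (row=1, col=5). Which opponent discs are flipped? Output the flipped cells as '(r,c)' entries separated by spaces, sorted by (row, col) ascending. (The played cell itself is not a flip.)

Dir NW: first cell '.' (not opp) -> no flip
Dir N: first cell '.' (not opp) -> no flip
Dir NE: first cell '.' (not opp) -> no flip
Dir W: opp run (1,4), next='.' -> no flip
Dir E: first cell '.' (not opp) -> no flip
Dir SW: opp run (2,4) capped by B -> flip
Dir S: first cell 'B' (not opp) -> no flip
Dir SE: first cell '.' (not opp) -> no flip

Answer: (2,4)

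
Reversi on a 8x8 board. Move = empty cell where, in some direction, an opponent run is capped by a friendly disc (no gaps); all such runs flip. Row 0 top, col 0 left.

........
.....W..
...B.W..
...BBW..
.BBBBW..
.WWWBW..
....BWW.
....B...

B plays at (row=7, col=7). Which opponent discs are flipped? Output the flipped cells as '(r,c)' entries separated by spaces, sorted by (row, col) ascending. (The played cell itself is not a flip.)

Answer: (5,5) (6,6)

Derivation:
Dir NW: opp run (6,6) (5,5) capped by B -> flip
Dir N: first cell '.' (not opp) -> no flip
Dir NE: edge -> no flip
Dir W: first cell '.' (not opp) -> no flip
Dir E: edge -> no flip
Dir SW: edge -> no flip
Dir S: edge -> no flip
Dir SE: edge -> no flip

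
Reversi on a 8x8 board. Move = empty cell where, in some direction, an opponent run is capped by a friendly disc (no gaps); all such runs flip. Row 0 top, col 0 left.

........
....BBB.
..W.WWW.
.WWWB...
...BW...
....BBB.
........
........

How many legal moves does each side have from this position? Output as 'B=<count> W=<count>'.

Answer: B=9 W=12

Derivation:
-- B to move --
(1,1): flips 3 -> legal
(1,2): no bracket -> illegal
(1,3): no bracket -> illegal
(1,7): no bracket -> illegal
(2,0): no bracket -> illegal
(2,1): flips 1 -> legal
(2,3): flips 1 -> legal
(2,7): no bracket -> illegal
(3,0): flips 3 -> legal
(3,5): flips 1 -> legal
(3,6): flips 2 -> legal
(3,7): flips 1 -> legal
(4,0): no bracket -> illegal
(4,1): no bracket -> illegal
(4,2): flips 2 -> legal
(4,5): flips 1 -> legal
(5,3): no bracket -> illegal
B mobility = 9
-- W to move --
(0,3): flips 1 -> legal
(0,4): flips 2 -> legal
(0,5): flips 1 -> legal
(0,6): flips 2 -> legal
(0,7): flips 1 -> legal
(1,3): no bracket -> illegal
(1,7): no bracket -> illegal
(2,3): no bracket -> illegal
(2,7): no bracket -> illegal
(3,5): flips 1 -> legal
(4,2): flips 1 -> legal
(4,5): no bracket -> illegal
(4,6): no bracket -> illegal
(4,7): no bracket -> illegal
(5,2): flips 2 -> legal
(5,3): flips 1 -> legal
(5,7): no bracket -> illegal
(6,3): no bracket -> illegal
(6,4): flips 1 -> legal
(6,5): flips 2 -> legal
(6,6): flips 1 -> legal
(6,7): no bracket -> illegal
W mobility = 12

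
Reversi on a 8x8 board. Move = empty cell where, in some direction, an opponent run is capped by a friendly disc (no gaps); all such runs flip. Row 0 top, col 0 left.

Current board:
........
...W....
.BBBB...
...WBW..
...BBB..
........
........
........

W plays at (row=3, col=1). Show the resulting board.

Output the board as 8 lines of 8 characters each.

Answer: ........
...W....
.BWBB...
.W.WBW..
...BBB..
........
........
........

Derivation:
Place W at (3,1); scan 8 dirs for brackets.
Dir NW: first cell '.' (not opp) -> no flip
Dir N: opp run (2,1), next='.' -> no flip
Dir NE: opp run (2,2) capped by W -> flip
Dir W: first cell '.' (not opp) -> no flip
Dir E: first cell '.' (not opp) -> no flip
Dir SW: first cell '.' (not opp) -> no flip
Dir S: first cell '.' (not opp) -> no flip
Dir SE: first cell '.' (not opp) -> no flip
All flips: (2,2)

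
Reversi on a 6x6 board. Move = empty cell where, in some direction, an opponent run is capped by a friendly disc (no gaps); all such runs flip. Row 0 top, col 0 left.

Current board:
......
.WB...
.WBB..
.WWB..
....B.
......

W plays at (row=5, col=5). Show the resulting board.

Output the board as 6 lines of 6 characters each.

Place W at (5,5); scan 8 dirs for brackets.
Dir NW: opp run (4,4) (3,3) (2,2) capped by W -> flip
Dir N: first cell '.' (not opp) -> no flip
Dir NE: edge -> no flip
Dir W: first cell '.' (not opp) -> no flip
Dir E: edge -> no flip
Dir SW: edge -> no flip
Dir S: edge -> no flip
Dir SE: edge -> no flip
All flips: (2,2) (3,3) (4,4)

Answer: ......
.WB...
.WWB..
.WWW..
....W.
.....W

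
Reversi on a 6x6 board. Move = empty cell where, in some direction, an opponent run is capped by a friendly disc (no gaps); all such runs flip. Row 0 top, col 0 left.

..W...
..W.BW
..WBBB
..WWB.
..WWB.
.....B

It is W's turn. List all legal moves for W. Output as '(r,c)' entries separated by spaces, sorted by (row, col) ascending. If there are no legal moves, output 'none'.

(0,3): no bracket -> illegal
(0,4): no bracket -> illegal
(0,5): flips 2 -> legal
(1,3): flips 2 -> legal
(3,5): flips 2 -> legal
(4,5): flips 3 -> legal
(5,3): no bracket -> illegal
(5,4): no bracket -> illegal

Answer: (0,5) (1,3) (3,5) (4,5)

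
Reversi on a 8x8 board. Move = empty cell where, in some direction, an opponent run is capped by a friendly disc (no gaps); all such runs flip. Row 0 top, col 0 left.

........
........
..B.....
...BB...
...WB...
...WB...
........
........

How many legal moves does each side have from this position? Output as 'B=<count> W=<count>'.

Answer: B=5 W=6

Derivation:
-- B to move --
(3,2): flips 1 -> legal
(4,2): flips 1 -> legal
(5,2): flips 2 -> legal
(6,2): flips 1 -> legal
(6,3): flips 2 -> legal
(6,4): no bracket -> illegal
B mobility = 5
-- W to move --
(1,1): no bracket -> illegal
(1,2): no bracket -> illegal
(1,3): no bracket -> illegal
(2,1): no bracket -> illegal
(2,3): flips 1 -> legal
(2,4): no bracket -> illegal
(2,5): flips 1 -> legal
(3,1): no bracket -> illegal
(3,2): no bracket -> illegal
(3,5): flips 1 -> legal
(4,2): no bracket -> illegal
(4,5): flips 1 -> legal
(5,5): flips 1 -> legal
(6,3): no bracket -> illegal
(6,4): no bracket -> illegal
(6,5): flips 1 -> legal
W mobility = 6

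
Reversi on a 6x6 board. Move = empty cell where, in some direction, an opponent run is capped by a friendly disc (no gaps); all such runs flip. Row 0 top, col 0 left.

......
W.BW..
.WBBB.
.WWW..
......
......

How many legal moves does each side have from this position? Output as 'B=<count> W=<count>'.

Answer: B=11 W=7

Derivation:
-- B to move --
(0,0): no bracket -> illegal
(0,1): no bracket -> illegal
(0,2): flips 1 -> legal
(0,3): flips 1 -> legal
(0,4): flips 1 -> legal
(1,1): no bracket -> illegal
(1,4): flips 1 -> legal
(2,0): flips 1 -> legal
(3,0): flips 1 -> legal
(3,4): no bracket -> illegal
(4,0): flips 1 -> legal
(4,1): flips 1 -> legal
(4,2): flips 2 -> legal
(4,3): flips 1 -> legal
(4,4): flips 1 -> legal
B mobility = 11
-- W to move --
(0,1): no bracket -> illegal
(0,2): flips 2 -> legal
(0,3): flips 1 -> legal
(1,1): flips 2 -> legal
(1,4): flips 1 -> legal
(1,5): flips 1 -> legal
(2,5): flips 3 -> legal
(3,4): no bracket -> illegal
(3,5): flips 1 -> legal
W mobility = 7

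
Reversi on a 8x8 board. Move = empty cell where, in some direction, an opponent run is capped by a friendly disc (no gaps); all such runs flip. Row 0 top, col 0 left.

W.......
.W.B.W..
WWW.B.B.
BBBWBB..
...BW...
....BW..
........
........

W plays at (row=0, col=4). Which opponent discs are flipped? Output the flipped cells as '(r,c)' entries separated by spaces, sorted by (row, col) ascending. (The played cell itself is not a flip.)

Dir NW: edge -> no flip
Dir N: edge -> no flip
Dir NE: edge -> no flip
Dir W: first cell '.' (not opp) -> no flip
Dir E: first cell '.' (not opp) -> no flip
Dir SW: opp run (1,3) capped by W -> flip
Dir S: first cell '.' (not opp) -> no flip
Dir SE: first cell 'W' (not opp) -> no flip

Answer: (1,3)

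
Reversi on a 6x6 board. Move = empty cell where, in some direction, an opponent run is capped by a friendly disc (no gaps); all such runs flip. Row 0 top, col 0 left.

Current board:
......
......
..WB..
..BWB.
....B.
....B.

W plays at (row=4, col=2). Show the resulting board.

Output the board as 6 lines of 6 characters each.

Place W at (4,2); scan 8 dirs for brackets.
Dir NW: first cell '.' (not opp) -> no flip
Dir N: opp run (3,2) capped by W -> flip
Dir NE: first cell 'W' (not opp) -> no flip
Dir W: first cell '.' (not opp) -> no flip
Dir E: first cell '.' (not opp) -> no flip
Dir SW: first cell '.' (not opp) -> no flip
Dir S: first cell '.' (not opp) -> no flip
Dir SE: first cell '.' (not opp) -> no flip
All flips: (3,2)

Answer: ......
......
..WB..
..WWB.
..W.B.
....B.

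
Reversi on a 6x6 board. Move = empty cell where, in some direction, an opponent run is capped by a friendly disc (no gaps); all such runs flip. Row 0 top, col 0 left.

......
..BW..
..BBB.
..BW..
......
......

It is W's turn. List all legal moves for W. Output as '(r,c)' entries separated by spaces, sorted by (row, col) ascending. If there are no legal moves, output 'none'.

Answer: (1,1) (1,5) (3,1) (3,5)

Derivation:
(0,1): no bracket -> illegal
(0,2): no bracket -> illegal
(0,3): no bracket -> illegal
(1,1): flips 2 -> legal
(1,4): no bracket -> illegal
(1,5): flips 1 -> legal
(2,1): no bracket -> illegal
(2,5): no bracket -> illegal
(3,1): flips 2 -> legal
(3,4): no bracket -> illegal
(3,5): flips 1 -> legal
(4,1): no bracket -> illegal
(4,2): no bracket -> illegal
(4,3): no bracket -> illegal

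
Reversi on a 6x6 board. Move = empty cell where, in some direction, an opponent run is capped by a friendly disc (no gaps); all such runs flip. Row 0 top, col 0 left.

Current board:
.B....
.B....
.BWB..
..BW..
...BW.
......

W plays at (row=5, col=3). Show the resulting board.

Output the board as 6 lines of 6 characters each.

Place W at (5,3); scan 8 dirs for brackets.
Dir NW: first cell '.' (not opp) -> no flip
Dir N: opp run (4,3) capped by W -> flip
Dir NE: first cell 'W' (not opp) -> no flip
Dir W: first cell '.' (not opp) -> no flip
Dir E: first cell '.' (not opp) -> no flip
Dir SW: edge -> no flip
Dir S: edge -> no flip
Dir SE: edge -> no flip
All flips: (4,3)

Answer: .B....
.B....
.BWB..
..BW..
...WW.
...W..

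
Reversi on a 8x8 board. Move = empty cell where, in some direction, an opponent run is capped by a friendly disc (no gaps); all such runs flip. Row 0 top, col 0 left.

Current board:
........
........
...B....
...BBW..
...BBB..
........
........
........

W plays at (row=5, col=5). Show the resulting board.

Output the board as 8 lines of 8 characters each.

Place W at (5,5); scan 8 dirs for brackets.
Dir NW: opp run (4,4) (3,3), next='.' -> no flip
Dir N: opp run (4,5) capped by W -> flip
Dir NE: first cell '.' (not opp) -> no flip
Dir W: first cell '.' (not opp) -> no flip
Dir E: first cell '.' (not opp) -> no flip
Dir SW: first cell '.' (not opp) -> no flip
Dir S: first cell '.' (not opp) -> no flip
Dir SE: first cell '.' (not opp) -> no flip
All flips: (4,5)

Answer: ........
........
...B....
...BBW..
...BBW..
.....W..
........
........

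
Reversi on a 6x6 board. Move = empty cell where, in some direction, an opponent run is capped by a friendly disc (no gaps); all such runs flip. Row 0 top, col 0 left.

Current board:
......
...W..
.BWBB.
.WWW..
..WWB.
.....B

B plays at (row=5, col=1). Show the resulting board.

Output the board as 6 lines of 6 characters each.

Answer: ......
...W..
.BWBB.
.WWB..
..BWB.
.B...B

Derivation:
Place B at (5,1); scan 8 dirs for brackets.
Dir NW: first cell '.' (not opp) -> no flip
Dir N: first cell '.' (not opp) -> no flip
Dir NE: opp run (4,2) (3,3) capped by B -> flip
Dir W: first cell '.' (not opp) -> no flip
Dir E: first cell '.' (not opp) -> no flip
Dir SW: edge -> no flip
Dir S: edge -> no flip
Dir SE: edge -> no flip
All flips: (3,3) (4,2)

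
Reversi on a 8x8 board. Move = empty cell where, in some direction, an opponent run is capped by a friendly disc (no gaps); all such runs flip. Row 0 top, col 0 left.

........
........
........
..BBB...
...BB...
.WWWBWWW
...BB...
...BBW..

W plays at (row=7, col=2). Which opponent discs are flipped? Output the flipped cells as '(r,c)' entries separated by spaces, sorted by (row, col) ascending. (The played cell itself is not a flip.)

Answer: (7,3) (7,4)

Derivation:
Dir NW: first cell '.' (not opp) -> no flip
Dir N: first cell '.' (not opp) -> no flip
Dir NE: opp run (6,3) (5,4), next='.' -> no flip
Dir W: first cell '.' (not opp) -> no flip
Dir E: opp run (7,3) (7,4) capped by W -> flip
Dir SW: edge -> no flip
Dir S: edge -> no flip
Dir SE: edge -> no flip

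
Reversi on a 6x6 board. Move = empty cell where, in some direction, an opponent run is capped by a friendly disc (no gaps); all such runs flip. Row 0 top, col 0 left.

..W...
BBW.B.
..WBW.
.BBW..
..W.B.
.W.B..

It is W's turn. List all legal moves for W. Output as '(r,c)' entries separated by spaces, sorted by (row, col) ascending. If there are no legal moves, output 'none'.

Answer: (0,0) (0,4) (1,3) (2,0) (3,0) (3,4) (4,0) (5,5)

Derivation:
(0,0): flips 1 -> legal
(0,1): no bracket -> illegal
(0,3): no bracket -> illegal
(0,4): flips 1 -> legal
(0,5): no bracket -> illegal
(1,3): flips 1 -> legal
(1,5): no bracket -> illegal
(2,0): flips 2 -> legal
(2,1): no bracket -> illegal
(2,5): no bracket -> illegal
(3,0): flips 2 -> legal
(3,4): flips 1 -> legal
(3,5): no bracket -> illegal
(4,0): flips 1 -> legal
(4,1): no bracket -> illegal
(4,3): no bracket -> illegal
(4,5): no bracket -> illegal
(5,2): no bracket -> illegal
(5,4): no bracket -> illegal
(5,5): flips 1 -> legal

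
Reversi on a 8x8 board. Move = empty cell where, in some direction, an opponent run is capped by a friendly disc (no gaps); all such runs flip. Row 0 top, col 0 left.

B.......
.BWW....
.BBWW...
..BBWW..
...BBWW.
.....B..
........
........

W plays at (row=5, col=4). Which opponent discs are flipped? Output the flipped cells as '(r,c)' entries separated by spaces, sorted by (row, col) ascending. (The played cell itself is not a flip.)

Answer: (4,4)

Derivation:
Dir NW: opp run (4,3) (3,2) (2,1), next='.' -> no flip
Dir N: opp run (4,4) capped by W -> flip
Dir NE: first cell 'W' (not opp) -> no flip
Dir W: first cell '.' (not opp) -> no flip
Dir E: opp run (5,5), next='.' -> no flip
Dir SW: first cell '.' (not opp) -> no flip
Dir S: first cell '.' (not opp) -> no flip
Dir SE: first cell '.' (not opp) -> no flip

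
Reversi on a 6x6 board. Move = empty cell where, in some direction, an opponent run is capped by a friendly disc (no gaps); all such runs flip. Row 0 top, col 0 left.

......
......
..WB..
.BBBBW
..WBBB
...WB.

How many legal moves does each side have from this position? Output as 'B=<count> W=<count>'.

-- B to move --
(1,1): flips 1 -> legal
(1,2): flips 1 -> legal
(1,3): flips 1 -> legal
(2,1): flips 1 -> legal
(2,4): no bracket -> illegal
(2,5): flips 1 -> legal
(4,1): flips 1 -> legal
(5,1): flips 1 -> legal
(5,2): flips 2 -> legal
B mobility = 8
-- W to move --
(1,2): no bracket -> illegal
(1,3): flips 3 -> legal
(1,4): no bracket -> illegal
(2,0): flips 1 -> legal
(2,1): no bracket -> illegal
(2,4): flips 2 -> legal
(2,5): no bracket -> illegal
(3,0): flips 4 -> legal
(4,0): flips 1 -> legal
(4,1): no bracket -> illegal
(5,2): no bracket -> illegal
(5,5): flips 4 -> legal
W mobility = 6

Answer: B=8 W=6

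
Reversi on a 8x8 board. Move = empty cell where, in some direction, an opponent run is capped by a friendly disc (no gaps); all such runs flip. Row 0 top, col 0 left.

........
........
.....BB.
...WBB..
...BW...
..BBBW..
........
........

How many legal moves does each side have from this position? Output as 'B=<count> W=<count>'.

Answer: B=4 W=8

Derivation:
-- B to move --
(2,2): no bracket -> illegal
(2,3): flips 1 -> legal
(2,4): no bracket -> illegal
(3,2): flips 1 -> legal
(4,2): no bracket -> illegal
(4,5): flips 1 -> legal
(4,6): no bracket -> illegal
(5,6): flips 1 -> legal
(6,4): no bracket -> illegal
(6,5): no bracket -> illegal
(6,6): no bracket -> illegal
B mobility = 4
-- W to move --
(1,4): no bracket -> illegal
(1,5): no bracket -> illegal
(1,6): no bracket -> illegal
(1,7): flips 2 -> legal
(2,3): no bracket -> illegal
(2,4): flips 1 -> legal
(2,7): no bracket -> illegal
(3,2): no bracket -> illegal
(3,6): flips 2 -> legal
(3,7): no bracket -> illegal
(4,1): no bracket -> illegal
(4,2): flips 1 -> legal
(4,5): no bracket -> illegal
(4,6): no bracket -> illegal
(5,1): flips 3 -> legal
(6,1): no bracket -> illegal
(6,2): flips 1 -> legal
(6,3): flips 2 -> legal
(6,4): flips 1 -> legal
(6,5): no bracket -> illegal
W mobility = 8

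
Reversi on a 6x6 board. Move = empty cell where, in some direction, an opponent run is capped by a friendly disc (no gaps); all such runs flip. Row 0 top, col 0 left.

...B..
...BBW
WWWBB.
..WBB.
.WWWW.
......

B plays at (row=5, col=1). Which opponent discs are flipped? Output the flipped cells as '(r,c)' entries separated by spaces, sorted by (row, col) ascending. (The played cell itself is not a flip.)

Dir NW: first cell '.' (not opp) -> no flip
Dir N: opp run (4,1), next='.' -> no flip
Dir NE: opp run (4,2) capped by B -> flip
Dir W: first cell '.' (not opp) -> no flip
Dir E: first cell '.' (not opp) -> no flip
Dir SW: edge -> no flip
Dir S: edge -> no flip
Dir SE: edge -> no flip

Answer: (4,2)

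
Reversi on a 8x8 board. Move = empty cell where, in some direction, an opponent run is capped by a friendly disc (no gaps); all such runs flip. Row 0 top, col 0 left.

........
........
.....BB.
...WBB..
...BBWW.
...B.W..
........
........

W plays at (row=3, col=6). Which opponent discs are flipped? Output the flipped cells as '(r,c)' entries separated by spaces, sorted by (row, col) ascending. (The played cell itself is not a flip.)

Dir NW: opp run (2,5), next='.' -> no flip
Dir N: opp run (2,6), next='.' -> no flip
Dir NE: first cell '.' (not opp) -> no flip
Dir W: opp run (3,5) (3,4) capped by W -> flip
Dir E: first cell '.' (not opp) -> no flip
Dir SW: first cell 'W' (not opp) -> no flip
Dir S: first cell 'W' (not opp) -> no flip
Dir SE: first cell '.' (not opp) -> no flip

Answer: (3,4) (3,5)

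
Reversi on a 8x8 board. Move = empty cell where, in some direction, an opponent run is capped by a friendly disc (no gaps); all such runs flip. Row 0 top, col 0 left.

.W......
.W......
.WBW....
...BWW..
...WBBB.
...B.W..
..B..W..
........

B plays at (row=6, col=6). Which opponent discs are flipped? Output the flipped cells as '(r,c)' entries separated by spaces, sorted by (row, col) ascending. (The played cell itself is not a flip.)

Dir NW: opp run (5,5) capped by B -> flip
Dir N: first cell '.' (not opp) -> no flip
Dir NE: first cell '.' (not opp) -> no flip
Dir W: opp run (6,5), next='.' -> no flip
Dir E: first cell '.' (not opp) -> no flip
Dir SW: first cell '.' (not opp) -> no flip
Dir S: first cell '.' (not opp) -> no flip
Dir SE: first cell '.' (not opp) -> no flip

Answer: (5,5)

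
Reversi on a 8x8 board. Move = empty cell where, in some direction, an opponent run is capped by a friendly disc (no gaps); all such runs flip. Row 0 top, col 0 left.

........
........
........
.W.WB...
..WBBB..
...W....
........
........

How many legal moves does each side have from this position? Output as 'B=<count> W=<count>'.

Answer: B=6 W=3

Derivation:
-- B to move --
(2,0): no bracket -> illegal
(2,1): no bracket -> illegal
(2,2): flips 1 -> legal
(2,3): flips 1 -> legal
(2,4): no bracket -> illegal
(3,0): no bracket -> illegal
(3,2): flips 1 -> legal
(4,0): no bracket -> illegal
(4,1): flips 1 -> legal
(5,1): no bracket -> illegal
(5,2): no bracket -> illegal
(5,4): no bracket -> illegal
(6,2): flips 1 -> legal
(6,3): flips 1 -> legal
(6,4): no bracket -> illegal
B mobility = 6
-- W to move --
(2,3): no bracket -> illegal
(2,4): no bracket -> illegal
(2,5): no bracket -> illegal
(3,2): no bracket -> illegal
(3,5): flips 2 -> legal
(3,6): no bracket -> illegal
(4,6): flips 3 -> legal
(5,2): no bracket -> illegal
(5,4): no bracket -> illegal
(5,5): flips 1 -> legal
(5,6): no bracket -> illegal
W mobility = 3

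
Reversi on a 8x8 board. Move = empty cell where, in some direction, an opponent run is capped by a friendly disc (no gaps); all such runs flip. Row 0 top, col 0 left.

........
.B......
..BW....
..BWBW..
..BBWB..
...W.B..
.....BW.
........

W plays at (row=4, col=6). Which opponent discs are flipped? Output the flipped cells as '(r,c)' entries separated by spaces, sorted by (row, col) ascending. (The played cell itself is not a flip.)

Dir NW: first cell 'W' (not opp) -> no flip
Dir N: first cell '.' (not opp) -> no flip
Dir NE: first cell '.' (not opp) -> no flip
Dir W: opp run (4,5) capped by W -> flip
Dir E: first cell '.' (not opp) -> no flip
Dir SW: opp run (5,5), next='.' -> no flip
Dir S: first cell '.' (not opp) -> no flip
Dir SE: first cell '.' (not opp) -> no flip

Answer: (4,5)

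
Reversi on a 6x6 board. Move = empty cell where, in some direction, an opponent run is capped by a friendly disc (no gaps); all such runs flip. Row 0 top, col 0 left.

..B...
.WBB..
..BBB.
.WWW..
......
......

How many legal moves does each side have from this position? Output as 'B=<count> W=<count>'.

Answer: B=8 W=4

Derivation:
-- B to move --
(0,0): flips 1 -> legal
(0,1): no bracket -> illegal
(1,0): flips 1 -> legal
(2,0): flips 1 -> legal
(2,1): no bracket -> illegal
(3,0): no bracket -> illegal
(3,4): no bracket -> illegal
(4,0): flips 1 -> legal
(4,1): flips 1 -> legal
(4,2): flips 2 -> legal
(4,3): flips 1 -> legal
(4,4): flips 1 -> legal
B mobility = 8
-- W to move --
(0,1): no bracket -> illegal
(0,3): flips 2 -> legal
(0,4): flips 2 -> legal
(1,4): flips 3 -> legal
(1,5): flips 1 -> legal
(2,1): no bracket -> illegal
(2,5): no bracket -> illegal
(3,4): no bracket -> illegal
(3,5): no bracket -> illegal
W mobility = 4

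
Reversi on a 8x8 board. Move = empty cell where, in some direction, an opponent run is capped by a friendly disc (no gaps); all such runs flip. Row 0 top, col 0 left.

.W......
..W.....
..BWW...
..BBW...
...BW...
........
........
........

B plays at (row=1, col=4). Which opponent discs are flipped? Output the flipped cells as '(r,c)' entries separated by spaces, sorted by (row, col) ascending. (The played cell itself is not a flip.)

Dir NW: first cell '.' (not opp) -> no flip
Dir N: first cell '.' (not opp) -> no flip
Dir NE: first cell '.' (not opp) -> no flip
Dir W: first cell '.' (not opp) -> no flip
Dir E: first cell '.' (not opp) -> no flip
Dir SW: opp run (2,3) capped by B -> flip
Dir S: opp run (2,4) (3,4) (4,4), next='.' -> no flip
Dir SE: first cell '.' (not opp) -> no flip

Answer: (2,3)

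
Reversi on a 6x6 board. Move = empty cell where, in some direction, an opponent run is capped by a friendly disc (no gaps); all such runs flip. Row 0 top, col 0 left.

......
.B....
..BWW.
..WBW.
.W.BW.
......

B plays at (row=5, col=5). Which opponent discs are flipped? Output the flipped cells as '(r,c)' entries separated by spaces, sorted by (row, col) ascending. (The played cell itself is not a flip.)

Dir NW: opp run (4,4) capped by B -> flip
Dir N: first cell '.' (not opp) -> no flip
Dir NE: edge -> no flip
Dir W: first cell '.' (not opp) -> no flip
Dir E: edge -> no flip
Dir SW: edge -> no flip
Dir S: edge -> no flip
Dir SE: edge -> no flip

Answer: (4,4)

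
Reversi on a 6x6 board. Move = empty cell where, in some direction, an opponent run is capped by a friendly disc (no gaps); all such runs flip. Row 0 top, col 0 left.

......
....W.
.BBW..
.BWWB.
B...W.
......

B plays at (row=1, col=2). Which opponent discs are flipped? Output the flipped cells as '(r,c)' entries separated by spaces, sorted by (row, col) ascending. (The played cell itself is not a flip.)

Answer: (2,3)

Derivation:
Dir NW: first cell '.' (not opp) -> no flip
Dir N: first cell '.' (not opp) -> no flip
Dir NE: first cell '.' (not opp) -> no flip
Dir W: first cell '.' (not opp) -> no flip
Dir E: first cell '.' (not opp) -> no flip
Dir SW: first cell 'B' (not opp) -> no flip
Dir S: first cell 'B' (not opp) -> no flip
Dir SE: opp run (2,3) capped by B -> flip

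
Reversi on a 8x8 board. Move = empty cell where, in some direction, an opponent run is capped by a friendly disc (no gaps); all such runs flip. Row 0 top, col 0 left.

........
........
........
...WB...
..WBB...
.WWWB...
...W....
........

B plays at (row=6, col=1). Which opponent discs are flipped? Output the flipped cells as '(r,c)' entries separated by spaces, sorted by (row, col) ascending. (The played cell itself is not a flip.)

Answer: (5,2)

Derivation:
Dir NW: first cell '.' (not opp) -> no flip
Dir N: opp run (5,1), next='.' -> no flip
Dir NE: opp run (5,2) capped by B -> flip
Dir W: first cell '.' (not opp) -> no flip
Dir E: first cell '.' (not opp) -> no flip
Dir SW: first cell '.' (not opp) -> no flip
Dir S: first cell '.' (not opp) -> no flip
Dir SE: first cell '.' (not opp) -> no flip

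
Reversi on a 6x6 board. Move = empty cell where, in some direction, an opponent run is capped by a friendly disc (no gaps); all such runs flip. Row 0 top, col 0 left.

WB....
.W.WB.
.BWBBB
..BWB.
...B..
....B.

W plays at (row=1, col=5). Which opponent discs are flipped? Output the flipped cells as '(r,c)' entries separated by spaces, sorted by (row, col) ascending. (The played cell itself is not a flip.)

Dir NW: first cell '.' (not opp) -> no flip
Dir N: first cell '.' (not opp) -> no flip
Dir NE: edge -> no flip
Dir W: opp run (1,4) capped by W -> flip
Dir E: edge -> no flip
Dir SW: opp run (2,4) capped by W -> flip
Dir S: opp run (2,5), next='.' -> no flip
Dir SE: edge -> no flip

Answer: (1,4) (2,4)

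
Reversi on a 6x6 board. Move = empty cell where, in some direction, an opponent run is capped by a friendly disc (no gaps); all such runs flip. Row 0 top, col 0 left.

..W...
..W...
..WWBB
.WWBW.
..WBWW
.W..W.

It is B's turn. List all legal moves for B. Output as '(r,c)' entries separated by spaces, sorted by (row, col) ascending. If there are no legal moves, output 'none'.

(0,1): no bracket -> illegal
(0,3): no bracket -> illegal
(1,1): flips 1 -> legal
(1,3): flips 1 -> legal
(1,4): no bracket -> illegal
(2,0): no bracket -> illegal
(2,1): flips 3 -> legal
(3,0): flips 2 -> legal
(3,5): flips 1 -> legal
(4,0): no bracket -> illegal
(4,1): flips 1 -> legal
(5,0): no bracket -> illegal
(5,2): no bracket -> illegal
(5,3): no bracket -> illegal
(5,5): flips 1 -> legal

Answer: (1,1) (1,3) (2,1) (3,0) (3,5) (4,1) (5,5)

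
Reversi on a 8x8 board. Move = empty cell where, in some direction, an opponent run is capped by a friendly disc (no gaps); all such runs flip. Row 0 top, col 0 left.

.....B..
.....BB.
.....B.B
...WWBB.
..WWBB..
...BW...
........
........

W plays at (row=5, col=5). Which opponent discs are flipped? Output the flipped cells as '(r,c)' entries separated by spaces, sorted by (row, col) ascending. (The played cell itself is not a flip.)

Dir NW: opp run (4,4) capped by W -> flip
Dir N: opp run (4,5) (3,5) (2,5) (1,5) (0,5), next=edge -> no flip
Dir NE: first cell '.' (not opp) -> no flip
Dir W: first cell 'W' (not opp) -> no flip
Dir E: first cell '.' (not opp) -> no flip
Dir SW: first cell '.' (not opp) -> no flip
Dir S: first cell '.' (not opp) -> no flip
Dir SE: first cell '.' (not opp) -> no flip

Answer: (4,4)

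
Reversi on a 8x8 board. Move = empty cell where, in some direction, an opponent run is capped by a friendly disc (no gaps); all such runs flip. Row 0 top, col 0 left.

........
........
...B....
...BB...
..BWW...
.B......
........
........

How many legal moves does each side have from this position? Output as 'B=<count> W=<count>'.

-- B to move --
(3,2): no bracket -> illegal
(3,5): no bracket -> illegal
(4,5): flips 2 -> legal
(5,2): flips 1 -> legal
(5,3): flips 1 -> legal
(5,4): flips 1 -> legal
(5,5): flips 1 -> legal
B mobility = 5
-- W to move --
(1,2): no bracket -> illegal
(1,3): flips 2 -> legal
(1,4): no bracket -> illegal
(2,2): flips 1 -> legal
(2,4): flips 1 -> legal
(2,5): flips 1 -> legal
(3,1): no bracket -> illegal
(3,2): no bracket -> illegal
(3,5): no bracket -> illegal
(4,0): no bracket -> illegal
(4,1): flips 1 -> legal
(4,5): no bracket -> illegal
(5,0): no bracket -> illegal
(5,2): no bracket -> illegal
(5,3): no bracket -> illegal
(6,0): no bracket -> illegal
(6,1): no bracket -> illegal
(6,2): no bracket -> illegal
W mobility = 5

Answer: B=5 W=5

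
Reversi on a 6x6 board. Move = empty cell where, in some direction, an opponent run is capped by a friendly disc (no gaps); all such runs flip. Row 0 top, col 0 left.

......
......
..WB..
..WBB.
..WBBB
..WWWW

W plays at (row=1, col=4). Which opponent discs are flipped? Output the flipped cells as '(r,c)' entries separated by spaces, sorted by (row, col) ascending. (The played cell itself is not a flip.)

Dir NW: first cell '.' (not opp) -> no flip
Dir N: first cell '.' (not opp) -> no flip
Dir NE: first cell '.' (not opp) -> no flip
Dir W: first cell '.' (not opp) -> no flip
Dir E: first cell '.' (not opp) -> no flip
Dir SW: opp run (2,3) capped by W -> flip
Dir S: first cell '.' (not opp) -> no flip
Dir SE: first cell '.' (not opp) -> no flip

Answer: (2,3)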